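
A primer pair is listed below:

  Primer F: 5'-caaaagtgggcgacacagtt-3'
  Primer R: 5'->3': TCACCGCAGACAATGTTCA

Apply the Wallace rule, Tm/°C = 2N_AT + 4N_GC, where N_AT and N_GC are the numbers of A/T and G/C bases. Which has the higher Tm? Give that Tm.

Primer F, 60°C

Primer F: A+T=10, G+C=10 → Tm = 2(10)+4(10) = 60°C
Primer R: A+T=10, G+C=9 → Tm = 2(10)+4(9) = 56°C
60°C vs 56°C → primer F is higher.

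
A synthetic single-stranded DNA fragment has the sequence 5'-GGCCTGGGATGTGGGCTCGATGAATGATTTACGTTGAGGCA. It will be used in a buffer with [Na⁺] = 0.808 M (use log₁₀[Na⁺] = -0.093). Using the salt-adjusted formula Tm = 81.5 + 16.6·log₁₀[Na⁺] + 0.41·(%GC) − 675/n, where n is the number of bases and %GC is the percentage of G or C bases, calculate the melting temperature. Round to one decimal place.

Length n = 41. Scanning the sequence gives C=6, T=11, G=16, A=8.
G+C = 22, so %GC = 22/41 × 100 = 53.659%
Salt term: 16.6 × (-0.093) = -1.544
GC term: 0.41 × 53.659 = 22; length term: −675/41 = −16.463
Tm = 81.5 + (-1.544) + 22 − 16.463 = 85.493 → 85.5°C

85.5°C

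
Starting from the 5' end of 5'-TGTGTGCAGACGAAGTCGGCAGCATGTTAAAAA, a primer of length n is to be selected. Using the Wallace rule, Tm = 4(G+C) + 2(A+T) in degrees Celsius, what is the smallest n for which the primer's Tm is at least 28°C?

First 8 bases: TGTGTGCA → Tm = 24°C (< 28°C)
First 9 bases: TGTGTGCAG → Tm = 28°C (≥ 28°C)
Since every base adds ≥2°C, Tm only increases with n, so the threshold is first crossed at n = 9.

n = 9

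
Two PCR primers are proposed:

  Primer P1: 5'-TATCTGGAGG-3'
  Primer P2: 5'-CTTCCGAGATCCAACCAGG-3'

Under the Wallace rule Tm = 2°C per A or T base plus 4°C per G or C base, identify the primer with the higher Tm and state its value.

Primer P2, 60°C

Primer P1: A+T=5, G+C=5 → Tm = 2(5)+4(5) = 30°C
Primer P2: A+T=8, G+C=11 → Tm = 2(8)+4(11) = 60°C
30°C vs 60°C → primer P2 is higher.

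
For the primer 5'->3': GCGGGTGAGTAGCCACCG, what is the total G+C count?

Base counts: A=3, G=8, T=2, C=5
G+C = 8 + 5 = 13

13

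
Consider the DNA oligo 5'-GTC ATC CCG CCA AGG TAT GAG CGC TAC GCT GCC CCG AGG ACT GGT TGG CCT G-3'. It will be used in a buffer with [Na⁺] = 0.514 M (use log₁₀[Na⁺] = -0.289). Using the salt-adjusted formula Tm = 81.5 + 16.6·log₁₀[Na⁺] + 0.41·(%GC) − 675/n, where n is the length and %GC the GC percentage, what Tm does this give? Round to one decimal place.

Length n = 52. C=17, A=8, G=17, T=10
G+C = 34, so %GC = 34/52 × 100 = 65.385%
Salt term: 16.6 × (-0.289) = -4.797
GC term: 0.41 × 65.385 = 26.808; length term: −675/52 = −12.981
Tm = 81.5 + (-4.797) + 26.808 − 12.981 = 90.53 → 90.5°C

90.5°C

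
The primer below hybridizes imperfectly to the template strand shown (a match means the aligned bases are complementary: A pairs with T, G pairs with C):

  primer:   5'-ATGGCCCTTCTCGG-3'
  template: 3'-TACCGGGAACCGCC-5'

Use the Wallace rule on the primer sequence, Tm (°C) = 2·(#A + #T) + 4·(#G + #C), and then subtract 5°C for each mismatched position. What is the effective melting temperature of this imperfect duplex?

36°C

Primer base counts: A=1, T=4, G=4, C=5 → A+T=5, G+C=9
Perfect-match Tm = 2(5) + 4(9) = 10 + 36 = 46°C
Mismatches (positions where the bases are not complementary): 2 (at positions 10, 11)
Effective Tm = 46 − 2×5 = 46 − 10 = 36°C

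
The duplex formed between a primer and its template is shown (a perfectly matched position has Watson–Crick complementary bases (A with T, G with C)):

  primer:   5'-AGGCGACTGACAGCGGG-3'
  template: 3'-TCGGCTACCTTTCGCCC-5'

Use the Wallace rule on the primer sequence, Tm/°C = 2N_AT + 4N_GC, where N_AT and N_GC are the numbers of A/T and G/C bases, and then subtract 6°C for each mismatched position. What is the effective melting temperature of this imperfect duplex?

34°C

Primer base counts: A=4, T=1, G=8, C=4 → A+T=5, G+C=12
Perfect-match Tm = 2(5) + 4(12) = 10 + 48 = 58°C
Mismatches (positions where the bases are not complementary): 4 (at positions 3, 7, 8, 11)
Effective Tm = 58 − 4×6 = 58 − 24 = 34°C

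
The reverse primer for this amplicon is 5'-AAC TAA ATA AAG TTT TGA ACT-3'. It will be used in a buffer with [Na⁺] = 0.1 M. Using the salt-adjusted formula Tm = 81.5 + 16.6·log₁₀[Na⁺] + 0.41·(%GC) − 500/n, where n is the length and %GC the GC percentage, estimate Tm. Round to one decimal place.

Length n = 21. Counting bases: G=2, T=7, A=10, C=2
G+C = 4, so %GC = 4/21 × 100 = 19.048%
Salt term: 16.6 × (-1) = -16.6
GC term: 0.41 × 19.048 = 7.81; length term: −500/21 = −23.81
Tm = 81.5 + (-16.6) + 7.81 − 23.81 = 48.9 → 48.9°C

48.9°C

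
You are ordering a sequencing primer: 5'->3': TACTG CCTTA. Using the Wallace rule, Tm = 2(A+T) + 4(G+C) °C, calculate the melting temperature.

Scanning the sequence gives T=4, A=2, G=1, C=3.
So N_AT = 6 and N_GC = 4.
Tm = 4·4 + 2·6 = 16 + 12 = 28°C

28°C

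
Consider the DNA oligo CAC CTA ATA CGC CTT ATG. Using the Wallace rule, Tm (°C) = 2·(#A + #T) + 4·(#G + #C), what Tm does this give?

T=5, C=6, A=5, G=2
So N_AT = 10 and N_GC = 8.
Tm = 2×10 + 4×8 = 52°C

52°C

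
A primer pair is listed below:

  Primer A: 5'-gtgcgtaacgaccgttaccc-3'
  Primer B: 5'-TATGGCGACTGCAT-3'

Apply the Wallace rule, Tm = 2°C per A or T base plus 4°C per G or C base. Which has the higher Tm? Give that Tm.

Primer A: A+T=8, G+C=12 → Tm = 2(8)+4(12) = 64°C
Primer B: A+T=7, G+C=7 → Tm = 2(7)+4(7) = 42°C
64°C vs 42°C → primer A is higher.

Primer A, 64°C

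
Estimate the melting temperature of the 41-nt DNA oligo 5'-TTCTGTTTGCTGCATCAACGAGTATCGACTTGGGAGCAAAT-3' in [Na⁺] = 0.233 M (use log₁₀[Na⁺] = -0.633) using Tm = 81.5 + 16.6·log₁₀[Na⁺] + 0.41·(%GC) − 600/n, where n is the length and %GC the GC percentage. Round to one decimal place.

Length n = 41. Counting bases: T=13, C=8, G=10, A=10
G+C = 18, so %GC = 18/41 × 100 = 43.902%
Salt term: 16.6 × (-0.633) = -10.508
GC term: 0.41 × 43.902 = 18; length term: −600/41 = −14.634
Tm = 81.5 + (-10.508) + 18 − 14.634 = 74.358 → 74.4°C

74.4°C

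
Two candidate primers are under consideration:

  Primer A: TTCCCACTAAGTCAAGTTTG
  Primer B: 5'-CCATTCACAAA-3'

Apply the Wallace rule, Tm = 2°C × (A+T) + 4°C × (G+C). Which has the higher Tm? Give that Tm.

Primer A: A+T=12, G+C=8 → Tm = 2(12)+4(8) = 56°C
Primer B: A+T=7, G+C=4 → Tm = 2(7)+4(4) = 30°C
56°C vs 30°C → primer A is higher.

Primer A, 56°C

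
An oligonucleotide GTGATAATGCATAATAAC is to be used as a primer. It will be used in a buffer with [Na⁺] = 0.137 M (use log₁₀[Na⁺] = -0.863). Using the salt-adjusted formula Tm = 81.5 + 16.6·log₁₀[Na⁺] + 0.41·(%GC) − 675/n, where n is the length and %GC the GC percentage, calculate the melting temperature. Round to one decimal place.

41.1°C

Length n = 18. Counting bases: G=3, T=5, C=2, A=8
G+C = 5, so %GC = 5/18 × 100 = 27.778%
Salt term: 16.6 × (-0.863) = -14.326
GC term: 0.41 × 27.778 = 11.389; length term: −675/18 = −37.5
Tm = 81.5 + (-14.326) + 11.389 − 37.5 = 41.063 → 41.1°C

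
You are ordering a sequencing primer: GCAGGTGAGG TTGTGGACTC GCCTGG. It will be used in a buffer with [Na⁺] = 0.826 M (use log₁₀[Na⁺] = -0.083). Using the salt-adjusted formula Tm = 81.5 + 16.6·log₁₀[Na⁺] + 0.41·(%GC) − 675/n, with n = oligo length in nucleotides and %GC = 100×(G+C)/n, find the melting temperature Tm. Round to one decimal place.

81.0°C

Length n = 26. T=6, G=12, A=3, C=5
G+C = 17, so %GC = 17/26 × 100 = 65.385%
Salt term: 16.6 × (-0.083) = -1.378
GC term: 0.41 × 65.385 = 26.808; length term: −675/26 = −25.962
Tm = 81.5 + (-1.378) + 26.808 − 25.962 = 80.968 → 81.0°C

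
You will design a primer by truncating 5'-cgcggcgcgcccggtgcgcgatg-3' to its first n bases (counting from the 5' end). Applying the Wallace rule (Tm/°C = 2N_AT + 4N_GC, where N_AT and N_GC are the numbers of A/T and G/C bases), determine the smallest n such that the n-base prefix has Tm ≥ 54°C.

n = 14

First 13 bases: CGCGGCGCGCCCG → Tm = 52°C (< 54°C)
First 14 bases: CGCGGCGCGCCCGG → Tm = 56°C (≥ 54°C)
Since every base adds ≥2°C, Tm only increases with n, so the threshold is first crossed at n = 14.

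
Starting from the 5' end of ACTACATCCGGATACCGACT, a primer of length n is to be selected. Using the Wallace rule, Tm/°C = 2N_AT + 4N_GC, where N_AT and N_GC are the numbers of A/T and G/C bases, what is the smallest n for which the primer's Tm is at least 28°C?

First 9 bases: ACTACATCC → Tm = 26°C (< 28°C)
First 10 bases: ACTACATCCG → Tm = 30°C (≥ 28°C)
Each additional base adds 2°C (A/T) or 4°C (G/C), so Tm is non-decreasing in n; n = 10 is the first length to reach 28°C.

n = 10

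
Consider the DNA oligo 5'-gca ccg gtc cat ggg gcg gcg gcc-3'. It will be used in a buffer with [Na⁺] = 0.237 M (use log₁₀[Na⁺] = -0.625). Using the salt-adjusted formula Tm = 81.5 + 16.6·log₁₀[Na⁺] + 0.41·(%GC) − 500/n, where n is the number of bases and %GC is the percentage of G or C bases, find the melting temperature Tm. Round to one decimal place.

84.5°C

Length n = 24. A=2, C=9, G=11, T=2
G+C = 20, so %GC = 20/24 × 100 = 83.333%
Salt term: 16.6 × (-0.625) = -10.375
GC term: 0.41 × 83.333 = 34.167; length term: −500/24 = −20.833
Tm = 81.5 + (-10.375) + 34.167 − 20.833 = 84.459 → 84.5°C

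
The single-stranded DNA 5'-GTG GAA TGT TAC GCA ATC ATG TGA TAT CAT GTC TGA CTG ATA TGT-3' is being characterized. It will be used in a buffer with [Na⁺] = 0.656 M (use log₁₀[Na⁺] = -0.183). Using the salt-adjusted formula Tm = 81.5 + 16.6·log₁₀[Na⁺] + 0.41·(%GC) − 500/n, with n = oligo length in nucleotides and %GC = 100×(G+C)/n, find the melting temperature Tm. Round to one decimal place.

Length n = 45. Base counts: A=12, C=6, T=16, G=11
G+C = 17, so %GC = 17/45 × 100 = 37.778%
Salt term: 16.6 × (-0.183) = -3.038
GC term: 0.41 × 37.778 = 15.489; length term: −500/45 = −11.111
Tm = 81.5 + (-3.038) + 15.489 − 11.111 = 82.84 → 82.8°C

82.8°C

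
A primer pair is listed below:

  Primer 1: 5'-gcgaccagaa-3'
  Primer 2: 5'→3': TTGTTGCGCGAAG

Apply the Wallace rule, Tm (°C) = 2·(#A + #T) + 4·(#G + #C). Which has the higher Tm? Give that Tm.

Primer 1: A+T=4, G+C=6 → Tm = 2(4)+4(6) = 32°C
Primer 2: A+T=6, G+C=7 → Tm = 2(6)+4(7) = 40°C
32°C vs 40°C → primer 2 is higher.

Primer 2, 40°C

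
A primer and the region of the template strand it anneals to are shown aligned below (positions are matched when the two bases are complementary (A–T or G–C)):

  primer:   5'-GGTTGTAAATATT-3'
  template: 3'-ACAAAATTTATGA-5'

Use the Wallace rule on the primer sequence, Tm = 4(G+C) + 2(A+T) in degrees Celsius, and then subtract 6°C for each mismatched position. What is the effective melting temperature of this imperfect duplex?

Primer base counts: A=4, T=6, G=3, C=0 → A+T=10, G+C=3
Perfect-match Tm = 2(10) + 4(3) = 20 + 12 = 32°C
Mismatches (positions where the bases are not complementary): 3 (at positions 1, 5, 12)
Effective Tm = 32 − 3×6 = 32 − 18 = 14°C

14°C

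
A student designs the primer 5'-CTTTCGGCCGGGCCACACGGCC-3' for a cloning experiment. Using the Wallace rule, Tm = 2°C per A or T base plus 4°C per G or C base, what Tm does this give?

78°C

Counting bases: T=3, C=10, G=7, A=2
AT pairs contribute 5, GC pairs contribute 17.
Tm = 2×5 + 4×17 = 78°C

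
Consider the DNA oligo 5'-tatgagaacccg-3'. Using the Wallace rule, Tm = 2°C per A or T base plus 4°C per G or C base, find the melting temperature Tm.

36°C

Base counts: C=3, T=2, A=4, G=3
A+T = 6, G+C = 6
Tm = 2(6) + 4(6) = 12 + 24 = 36°C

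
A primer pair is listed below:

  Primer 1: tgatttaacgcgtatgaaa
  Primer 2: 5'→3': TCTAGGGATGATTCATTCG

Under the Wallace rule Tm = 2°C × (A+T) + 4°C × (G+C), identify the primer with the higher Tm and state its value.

Primer 1: A+T=13, G+C=6 → Tm = 2(13)+4(6) = 50°C
Primer 2: A+T=11, G+C=8 → Tm = 2(11)+4(8) = 54°C
50°C vs 54°C → primer 2 is higher.

Primer 2, 54°C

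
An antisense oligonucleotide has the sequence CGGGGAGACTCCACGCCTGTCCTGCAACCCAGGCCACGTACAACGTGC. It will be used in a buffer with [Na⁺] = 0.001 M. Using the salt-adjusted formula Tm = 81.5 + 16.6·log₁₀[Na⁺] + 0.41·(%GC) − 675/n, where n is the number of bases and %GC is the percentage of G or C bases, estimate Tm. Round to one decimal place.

45.0°C

Length n = 48. Counting bases: T=6, G=13, C=19, A=10
G+C = 32, so %GC = 32/48 × 100 = 66.667%
Salt term: 16.6 × (-3) = -49.8
GC term: 0.41 × 66.667 = 27.333; length term: −675/48 = −14.062
Tm = 81.5 + (-49.8) + 27.333 − 14.062 = 44.971 → 45.0°C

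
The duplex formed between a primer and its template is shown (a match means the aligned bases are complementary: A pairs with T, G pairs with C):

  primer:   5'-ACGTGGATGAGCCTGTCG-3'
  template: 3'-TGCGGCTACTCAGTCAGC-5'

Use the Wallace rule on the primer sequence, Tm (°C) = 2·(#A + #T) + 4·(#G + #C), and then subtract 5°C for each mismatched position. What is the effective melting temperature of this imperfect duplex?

Primer base counts: A=3, T=4, G=7, C=4 → A+T=7, G+C=11
Perfect-match Tm = 2(7) + 4(11) = 14 + 44 = 58°C
Mismatches (positions where the bases are not complementary): 4 (at positions 4, 5, 12, 14)
Effective Tm = 58 − 4×5 = 58 − 20 = 38°C

38°C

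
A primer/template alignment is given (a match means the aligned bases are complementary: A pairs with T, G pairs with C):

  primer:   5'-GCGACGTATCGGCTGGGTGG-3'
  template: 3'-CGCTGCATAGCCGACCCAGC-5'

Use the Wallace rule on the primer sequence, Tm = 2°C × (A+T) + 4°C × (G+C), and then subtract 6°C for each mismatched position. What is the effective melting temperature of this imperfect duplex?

62°C

Primer base counts: A=2, T=4, G=10, C=4 → A+T=6, G+C=14
Perfect-match Tm = 2(6) + 4(14) = 12 + 56 = 68°C
Mismatches (positions where the bases are not complementary): 1 (at position 19)
Effective Tm = 68 − 1×6 = 68 − 6 = 62°C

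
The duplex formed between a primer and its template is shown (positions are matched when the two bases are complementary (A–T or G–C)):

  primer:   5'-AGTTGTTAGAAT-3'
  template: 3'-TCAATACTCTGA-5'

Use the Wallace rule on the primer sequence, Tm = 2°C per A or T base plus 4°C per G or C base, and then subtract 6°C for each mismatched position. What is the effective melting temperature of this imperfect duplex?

Primer base counts: A=4, T=5, G=3, C=0 → A+T=9, G+C=3
Perfect-match Tm = 2(9) + 4(3) = 18 + 12 = 30°C
Mismatches (positions where the bases are not complementary): 3 (at positions 5, 7, 11)
Effective Tm = 30 − 3×6 = 30 − 18 = 12°C

12°C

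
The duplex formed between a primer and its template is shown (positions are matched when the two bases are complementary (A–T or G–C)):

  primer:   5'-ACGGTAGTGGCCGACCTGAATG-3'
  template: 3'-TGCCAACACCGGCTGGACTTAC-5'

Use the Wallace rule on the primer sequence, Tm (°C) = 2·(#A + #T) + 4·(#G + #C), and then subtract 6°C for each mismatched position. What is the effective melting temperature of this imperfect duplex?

64°C

Primer base counts: A=5, T=4, G=8, C=5 → A+T=9, G+C=13
Perfect-match Tm = 2(9) + 4(13) = 18 + 52 = 70°C
Mismatches (positions where the bases are not complementary): 1 (at position 6)
Effective Tm = 70 − 1×6 = 70 − 6 = 64°C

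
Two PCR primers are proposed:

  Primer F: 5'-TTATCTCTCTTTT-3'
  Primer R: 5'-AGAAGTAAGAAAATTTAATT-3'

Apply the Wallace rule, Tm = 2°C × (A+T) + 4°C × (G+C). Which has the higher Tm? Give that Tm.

Primer R, 46°C

Primer F: A+T=10, G+C=3 → Tm = 2(10)+4(3) = 32°C
Primer R: A+T=17, G+C=3 → Tm = 2(17)+4(3) = 46°C
32°C vs 46°C → primer R is higher.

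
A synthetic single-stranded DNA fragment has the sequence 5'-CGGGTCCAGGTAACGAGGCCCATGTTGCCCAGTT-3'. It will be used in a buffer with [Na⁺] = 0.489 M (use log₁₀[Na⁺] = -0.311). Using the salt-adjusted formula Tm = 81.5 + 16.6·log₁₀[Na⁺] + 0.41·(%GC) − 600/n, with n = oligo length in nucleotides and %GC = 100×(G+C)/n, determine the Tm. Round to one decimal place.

Length n = 34. Counting bases: C=10, T=7, A=6, G=11
G+C = 21, so %GC = 21/34 × 100 = 61.765%
Salt term: 16.6 × (-0.311) = -5.163
GC term: 0.41 × 61.765 = 25.324; length term: −600/34 = −17.647
Tm = 81.5 + (-5.163) + 25.324 − 17.647 = 84.014 → 84.0°C

84.0°C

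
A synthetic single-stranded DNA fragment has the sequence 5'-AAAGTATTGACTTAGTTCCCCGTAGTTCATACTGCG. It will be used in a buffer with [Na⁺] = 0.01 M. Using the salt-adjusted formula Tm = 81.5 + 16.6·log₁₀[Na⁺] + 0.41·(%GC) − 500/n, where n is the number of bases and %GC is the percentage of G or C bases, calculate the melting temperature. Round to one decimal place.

51.5°C

Length n = 36. Scanning the sequence gives C=8, T=12, G=7, A=9.
G+C = 15, so %GC = 15/36 × 100 = 41.667%
Salt term: 16.6 × (-2) = -33.2
GC term: 0.41 × 41.667 = 17.083; length term: −500/36 = −13.889
Tm = 81.5 + (-33.2) + 17.083 − 13.889 = 51.494 → 51.5°C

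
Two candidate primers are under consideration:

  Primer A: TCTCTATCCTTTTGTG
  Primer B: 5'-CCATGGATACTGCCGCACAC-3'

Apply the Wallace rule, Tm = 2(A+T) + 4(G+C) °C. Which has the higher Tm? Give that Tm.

Primer B, 64°C

Primer A: A+T=10, G+C=6 → Tm = 2(10)+4(6) = 44°C
Primer B: A+T=8, G+C=12 → Tm = 2(8)+4(12) = 64°C
44°C vs 64°C → primer B is higher.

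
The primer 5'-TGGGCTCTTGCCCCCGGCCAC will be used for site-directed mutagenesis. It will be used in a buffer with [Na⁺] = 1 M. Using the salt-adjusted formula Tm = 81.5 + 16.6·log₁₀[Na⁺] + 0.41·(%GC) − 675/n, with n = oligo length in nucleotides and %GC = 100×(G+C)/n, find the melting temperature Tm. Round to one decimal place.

Length n = 21. Base counts: A=1, T=4, C=10, G=6
G+C = 16, so %GC = 16/21 × 100 = 76.19%
Salt term: 16.6 × (0) = 0
GC term: 0.41 × 76.19 = 31.238; length term: −675/21 = −32.143
Tm = 81.5 + (0) + 31.238 − 32.143 = 80.595 → 80.6°C

80.6°C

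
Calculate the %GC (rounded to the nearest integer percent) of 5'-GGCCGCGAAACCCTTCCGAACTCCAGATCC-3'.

Scanning the sequence gives G=6, C=13, T=4, A=7.
G+C = 6 + 13 = 19 out of 30 bases
%GC = 19/30 × 100 = 63.33% ≈ 63%

63%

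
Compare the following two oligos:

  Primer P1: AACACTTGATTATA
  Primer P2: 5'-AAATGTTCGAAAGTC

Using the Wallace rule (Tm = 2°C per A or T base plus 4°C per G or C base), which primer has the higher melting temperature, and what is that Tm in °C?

Primer P2, 40°C

Primer P1: A+T=11, G+C=3 → Tm = 2(11)+4(3) = 34°C
Primer P2: A+T=10, G+C=5 → Tm = 2(10)+4(5) = 40°C
34°C vs 40°C → primer P2 is higher.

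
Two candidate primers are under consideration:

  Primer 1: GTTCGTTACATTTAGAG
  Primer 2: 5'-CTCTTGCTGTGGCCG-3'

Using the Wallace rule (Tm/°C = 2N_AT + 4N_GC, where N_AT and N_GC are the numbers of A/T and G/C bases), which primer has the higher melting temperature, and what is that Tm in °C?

Primer 2, 50°C

Primer 1: A+T=11, G+C=6 → Tm = 2(11)+4(6) = 46°C
Primer 2: A+T=5, G+C=10 → Tm = 2(5)+4(10) = 50°C
46°C vs 50°C → primer 2 is higher.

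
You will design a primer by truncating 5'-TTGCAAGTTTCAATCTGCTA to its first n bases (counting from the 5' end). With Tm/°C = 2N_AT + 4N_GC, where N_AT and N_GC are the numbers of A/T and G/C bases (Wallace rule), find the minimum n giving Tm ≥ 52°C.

First 18 bases: TTGCAAGTTTCAATCTGC → Tm = 50°C (< 52°C)
First 19 bases: TTGCAAGTTTCAATCTGCT → Tm = 52°C (≥ 52°C)
Each additional base adds 2°C (A/T) or 4°C (G/C), so Tm is non-decreasing in n; n = 19 is the first length to reach 52°C.

n = 19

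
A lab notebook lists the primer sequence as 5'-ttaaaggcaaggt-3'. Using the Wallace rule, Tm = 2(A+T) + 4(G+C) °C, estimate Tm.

Scanning the sequence gives G=4, C=1, A=5, T=3.
AT pairs contribute 8, GC pairs contribute 5.
Tm = 4·5 + 2·8 = 20 + 16 = 36°C

36°C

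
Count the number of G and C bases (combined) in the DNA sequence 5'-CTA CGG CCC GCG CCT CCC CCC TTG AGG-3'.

21

Scanning the sequence gives A=2, G=7, T=4, C=14.
Total G or C: 7 + 14 = 21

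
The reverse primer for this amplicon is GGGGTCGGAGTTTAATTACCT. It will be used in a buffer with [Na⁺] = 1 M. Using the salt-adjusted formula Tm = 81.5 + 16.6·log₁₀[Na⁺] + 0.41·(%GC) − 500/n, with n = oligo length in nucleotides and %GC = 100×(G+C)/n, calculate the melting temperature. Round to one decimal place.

77.2°C

Length n = 21. Counting bases: T=7, G=7, C=3, A=4
G+C = 10, so %GC = 10/21 × 100 = 47.619%
Salt term: 16.6 × (0) = 0
GC term: 0.41 × 47.619 = 19.524; length term: −500/21 = −23.81
Tm = 81.5 + (0) + 19.524 − 23.81 = 77.214 → 77.2°C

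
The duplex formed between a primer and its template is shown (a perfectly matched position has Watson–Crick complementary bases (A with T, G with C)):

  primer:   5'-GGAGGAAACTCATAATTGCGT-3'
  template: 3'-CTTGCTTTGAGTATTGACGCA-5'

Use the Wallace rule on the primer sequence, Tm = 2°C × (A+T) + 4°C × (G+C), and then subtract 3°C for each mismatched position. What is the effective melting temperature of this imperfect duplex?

Primer base counts: A=7, T=5, G=6, C=3 → A+T=12, G+C=9
Perfect-match Tm = 2(12) + 4(9) = 24 + 36 = 60°C
Mismatches (positions where the bases are not complementary): 3 (at positions 2, 4, 16)
Effective Tm = 60 − 3×3 = 60 − 9 = 51°C

51°C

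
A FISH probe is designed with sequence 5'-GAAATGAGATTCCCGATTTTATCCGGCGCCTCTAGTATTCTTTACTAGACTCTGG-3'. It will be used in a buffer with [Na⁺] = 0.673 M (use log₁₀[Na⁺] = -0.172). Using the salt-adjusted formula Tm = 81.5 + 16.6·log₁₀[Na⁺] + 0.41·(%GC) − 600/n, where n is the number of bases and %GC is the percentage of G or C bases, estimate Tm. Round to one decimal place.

Length n = 55. T=19, A=12, G=11, C=13
G+C = 24, so %GC = 24/55 × 100 = 43.636%
Salt term: 16.6 × (-0.172) = -2.855
GC term: 0.41 × 43.636 = 17.891; length term: −600/55 = −10.909
Tm = 81.5 + (-2.855) + 17.891 − 10.909 = 85.627 → 85.6°C

85.6°C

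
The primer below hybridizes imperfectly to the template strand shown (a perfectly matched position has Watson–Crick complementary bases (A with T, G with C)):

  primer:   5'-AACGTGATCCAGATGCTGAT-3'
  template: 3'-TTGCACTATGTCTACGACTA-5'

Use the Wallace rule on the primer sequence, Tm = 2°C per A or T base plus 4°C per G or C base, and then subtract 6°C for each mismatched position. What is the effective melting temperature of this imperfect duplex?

52°C

Primer base counts: A=6, T=5, G=5, C=4 → A+T=11, G+C=9
Perfect-match Tm = 2(11) + 4(9) = 22 + 36 = 58°C
Mismatches (positions where the bases are not complementary): 1 (at position 9)
Effective Tm = 58 − 1×6 = 58 − 6 = 52°C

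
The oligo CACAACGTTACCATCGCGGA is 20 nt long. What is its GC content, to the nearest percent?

C=7, A=6, G=4, T=3
G+C = 4 + 7 = 11 out of 20 bases
%GC = 11/20 × 100 = 55% ≈ 55%

55%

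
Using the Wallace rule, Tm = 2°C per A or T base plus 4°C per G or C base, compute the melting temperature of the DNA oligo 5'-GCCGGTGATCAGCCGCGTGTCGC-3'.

80°C

Counting bases: G=9, C=8, A=2, T=4
AT pairs contribute 6, GC pairs contribute 17.
Tm = 4·17 + 2·6 = 68 + 12 = 80°C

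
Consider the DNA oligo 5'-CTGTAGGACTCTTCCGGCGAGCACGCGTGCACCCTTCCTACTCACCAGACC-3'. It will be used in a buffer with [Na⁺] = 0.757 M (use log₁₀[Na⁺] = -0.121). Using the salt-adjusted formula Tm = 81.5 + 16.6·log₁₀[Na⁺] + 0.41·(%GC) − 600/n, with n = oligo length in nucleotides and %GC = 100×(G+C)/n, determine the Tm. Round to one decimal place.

Length n = 51. T=10, C=21, A=9, G=11
G+C = 32, so %GC = 32/51 × 100 = 62.745%
Salt term: 16.6 × (-0.121) = -2.009
GC term: 0.41 × 62.745 = 25.725; length term: −600/51 = −11.765
Tm = 81.5 + (-2.009) + 25.725 − 11.765 = 93.451 → 93.5°C

93.5°C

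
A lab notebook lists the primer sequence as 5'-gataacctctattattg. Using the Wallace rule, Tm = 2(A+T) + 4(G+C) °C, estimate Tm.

44°C

Base counts: C=3, G=2, A=5, T=7
A+T = 12, G+C = 5
Tm = 4·5 + 2·12 = 20 + 24 = 44°C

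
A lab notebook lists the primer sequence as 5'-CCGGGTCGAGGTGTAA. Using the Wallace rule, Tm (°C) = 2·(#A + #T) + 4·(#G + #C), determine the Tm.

52°C

Scanning the sequence gives G=7, A=3, C=3, T=3.
A+T = 6, G+C = 10
Tm = 2×6 + 4×10 = 52°C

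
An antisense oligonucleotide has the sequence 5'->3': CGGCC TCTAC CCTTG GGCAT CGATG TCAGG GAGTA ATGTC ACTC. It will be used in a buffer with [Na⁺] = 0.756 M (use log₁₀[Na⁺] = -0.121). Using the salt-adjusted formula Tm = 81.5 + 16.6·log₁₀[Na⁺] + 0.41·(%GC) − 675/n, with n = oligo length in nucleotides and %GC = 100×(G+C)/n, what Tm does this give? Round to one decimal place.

87.4°C

Length n = 44. Base counts: C=13, T=11, G=12, A=8
G+C = 25, so %GC = 25/44 × 100 = 56.818%
Salt term: 16.6 × (-0.121) = -2.009
GC term: 0.41 × 56.818 = 23.295; length term: −675/44 = −15.341
Tm = 81.5 + (-2.009) + 23.295 − 15.341 = 87.445 → 87.4°C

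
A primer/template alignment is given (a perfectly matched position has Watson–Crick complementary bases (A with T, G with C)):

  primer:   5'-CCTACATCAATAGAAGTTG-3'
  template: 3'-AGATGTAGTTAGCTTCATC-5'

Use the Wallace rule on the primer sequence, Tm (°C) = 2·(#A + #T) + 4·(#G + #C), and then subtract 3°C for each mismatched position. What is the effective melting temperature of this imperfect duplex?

43°C

Primer base counts: A=7, T=5, G=3, C=4 → A+T=12, G+C=7
Perfect-match Tm = 2(12) + 4(7) = 24 + 28 = 52°C
Mismatches (positions where the bases are not complementary): 3 (at positions 1, 12, 18)
Effective Tm = 52 − 3×3 = 52 − 9 = 43°C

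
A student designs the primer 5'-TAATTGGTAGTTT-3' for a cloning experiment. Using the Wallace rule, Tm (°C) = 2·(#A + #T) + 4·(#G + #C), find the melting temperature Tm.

Counting bases: G=3, A=3, T=7, C=0
So N_AT = 10 and N_GC = 3.
Tm = 2(10) + 4(3) = 20 + 12 = 32°C

32°C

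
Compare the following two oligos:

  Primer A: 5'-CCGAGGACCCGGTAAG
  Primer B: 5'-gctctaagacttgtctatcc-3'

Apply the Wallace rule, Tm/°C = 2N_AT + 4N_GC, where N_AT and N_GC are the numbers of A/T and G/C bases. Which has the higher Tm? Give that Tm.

Primer A: A+T=5, G+C=11 → Tm = 2(5)+4(11) = 54°C
Primer B: A+T=11, G+C=9 → Tm = 2(11)+4(9) = 58°C
54°C vs 58°C → primer B is higher.

Primer B, 58°C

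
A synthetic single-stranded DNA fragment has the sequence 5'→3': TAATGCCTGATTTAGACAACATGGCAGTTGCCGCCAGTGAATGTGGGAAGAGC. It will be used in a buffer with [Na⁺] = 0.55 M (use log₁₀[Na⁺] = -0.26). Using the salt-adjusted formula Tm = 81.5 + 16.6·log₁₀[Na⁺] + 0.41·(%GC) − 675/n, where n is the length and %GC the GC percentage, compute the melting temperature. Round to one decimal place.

Length n = 53. A=15, T=12, G=16, C=10
G+C = 26, so %GC = 26/53 × 100 = 49.057%
Salt term: 16.6 × (-0.26) = -4.316
GC term: 0.41 × 49.057 = 20.113; length term: −675/53 = −12.736
Tm = 81.5 + (-4.316) + 20.113 − 12.736 = 84.561 → 84.6°C

84.6°C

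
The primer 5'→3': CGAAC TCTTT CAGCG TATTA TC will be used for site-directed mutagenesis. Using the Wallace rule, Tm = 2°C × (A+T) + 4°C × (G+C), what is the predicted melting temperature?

62°C

Counting bases: T=8, G=3, A=5, C=6
A+T = 13, G+C = 9
Tm = 4·9 + 2·13 = 36 + 26 = 62°C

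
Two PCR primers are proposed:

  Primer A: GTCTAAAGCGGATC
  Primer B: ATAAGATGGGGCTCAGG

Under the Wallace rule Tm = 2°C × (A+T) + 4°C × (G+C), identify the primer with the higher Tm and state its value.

Primer A: A+T=7, G+C=7 → Tm = 2(7)+4(7) = 42°C
Primer B: A+T=8, G+C=9 → Tm = 2(8)+4(9) = 52°C
42°C vs 52°C → primer B is higher.

Primer B, 52°C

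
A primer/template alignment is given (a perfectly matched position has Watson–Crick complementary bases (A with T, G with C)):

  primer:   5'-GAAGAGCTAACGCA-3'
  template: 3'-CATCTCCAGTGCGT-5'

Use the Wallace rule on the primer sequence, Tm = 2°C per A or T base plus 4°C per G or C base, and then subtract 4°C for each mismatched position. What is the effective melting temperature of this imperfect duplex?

30°C

Primer base counts: A=6, T=1, G=4, C=3 → A+T=7, G+C=7
Perfect-match Tm = 2(7) + 4(7) = 14 + 28 = 42°C
Mismatches (positions where the bases are not complementary): 3 (at positions 2, 7, 9)
Effective Tm = 42 − 3×4 = 42 − 12 = 30°C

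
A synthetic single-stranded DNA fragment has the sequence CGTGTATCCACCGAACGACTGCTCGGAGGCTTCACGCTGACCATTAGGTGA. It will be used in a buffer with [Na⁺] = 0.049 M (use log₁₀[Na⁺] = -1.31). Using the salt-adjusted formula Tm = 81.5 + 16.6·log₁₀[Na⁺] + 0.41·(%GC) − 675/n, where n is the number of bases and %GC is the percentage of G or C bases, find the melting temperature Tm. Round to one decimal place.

69.8°C

Length n = 51. Base counts: G=14, C=15, A=11, T=11
G+C = 29, so %GC = 29/51 × 100 = 56.863%
Salt term: 16.6 × (-1.31) = -21.746
GC term: 0.41 × 56.863 = 23.314; length term: −675/51 = −13.235
Tm = 81.5 + (-21.746) + 23.314 − 13.235 = 69.833 → 69.8°C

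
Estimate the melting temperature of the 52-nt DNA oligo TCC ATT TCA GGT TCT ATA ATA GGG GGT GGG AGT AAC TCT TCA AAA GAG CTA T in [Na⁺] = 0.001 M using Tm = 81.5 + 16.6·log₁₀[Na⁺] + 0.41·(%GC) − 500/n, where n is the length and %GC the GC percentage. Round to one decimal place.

Length n = 52. Base counts: G=13, C=8, A=15, T=16
G+C = 21, so %GC = 21/52 × 100 = 40.385%
Salt term: 16.6 × (-3) = -49.8
GC term: 0.41 × 40.385 = 16.558; length term: −500/52 = −9.615
Tm = 81.5 + (-49.8) + 16.558 − 9.615 = 38.643 → 38.6°C

38.6°C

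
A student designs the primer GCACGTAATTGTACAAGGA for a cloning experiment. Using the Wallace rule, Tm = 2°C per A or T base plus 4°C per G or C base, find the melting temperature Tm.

Counting bases: C=3, T=4, G=5, A=7
AT pairs contribute 11, GC pairs contribute 8.
Tm = 4·8 + 2·11 = 32 + 22 = 54°C

54°C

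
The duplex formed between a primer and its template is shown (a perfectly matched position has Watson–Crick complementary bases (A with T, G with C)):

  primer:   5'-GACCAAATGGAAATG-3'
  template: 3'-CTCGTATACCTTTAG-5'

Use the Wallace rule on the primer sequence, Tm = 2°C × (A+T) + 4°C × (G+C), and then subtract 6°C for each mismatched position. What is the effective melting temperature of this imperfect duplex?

Primer base counts: A=7, T=2, G=4, C=2 → A+T=9, G+C=6
Perfect-match Tm = 2(9) + 4(6) = 18 + 24 = 42°C
Mismatches (positions where the bases are not complementary): 3 (at positions 3, 6, 15)
Effective Tm = 42 − 3×6 = 42 − 18 = 24°C

24°C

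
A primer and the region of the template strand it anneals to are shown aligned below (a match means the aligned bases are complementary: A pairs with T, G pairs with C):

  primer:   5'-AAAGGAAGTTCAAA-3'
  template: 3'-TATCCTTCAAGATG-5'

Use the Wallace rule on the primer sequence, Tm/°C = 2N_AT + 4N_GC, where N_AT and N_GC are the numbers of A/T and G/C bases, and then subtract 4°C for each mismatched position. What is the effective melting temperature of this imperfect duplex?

24°C

Primer base counts: A=8, T=2, G=3, C=1 → A+T=10, G+C=4
Perfect-match Tm = 2(10) + 4(4) = 20 + 16 = 36°C
Mismatches (positions where the bases are not complementary): 3 (at positions 2, 12, 14)
Effective Tm = 36 − 3×4 = 36 − 12 = 24°C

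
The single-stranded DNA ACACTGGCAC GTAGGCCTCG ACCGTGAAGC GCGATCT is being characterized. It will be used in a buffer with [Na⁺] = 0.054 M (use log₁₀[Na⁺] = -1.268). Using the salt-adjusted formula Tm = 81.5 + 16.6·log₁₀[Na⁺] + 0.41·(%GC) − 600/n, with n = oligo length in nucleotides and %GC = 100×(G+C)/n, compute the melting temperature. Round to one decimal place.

Length n = 37. Base counts: A=8, T=6, G=11, C=12
G+C = 23, so %GC = 23/37 × 100 = 62.162%
Salt term: 16.6 × (-1.268) = -21.049
GC term: 0.41 × 62.162 = 25.486; length term: −600/37 = −16.216
Tm = 81.5 + (-21.049) + 25.486 − 16.216 = 69.721 → 69.7°C

69.7°C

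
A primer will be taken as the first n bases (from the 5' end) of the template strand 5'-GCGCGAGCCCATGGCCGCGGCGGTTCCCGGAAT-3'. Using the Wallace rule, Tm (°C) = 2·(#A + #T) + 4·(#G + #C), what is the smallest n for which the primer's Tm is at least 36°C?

n = 10

First 9 bases: GCGCGAGCC → Tm = 34°C (< 36°C)
First 10 bases: GCGCGAGCCC → Tm = 38°C (≥ 36°C)
Each additional base adds 2°C (A/T) or 4°C (G/C), so Tm is non-decreasing in n; n = 10 is the first length to reach 36°C.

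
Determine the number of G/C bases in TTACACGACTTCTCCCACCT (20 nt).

10

Counting bases: C=9, A=4, T=6, G=1
Total G or C: 1 + 9 = 10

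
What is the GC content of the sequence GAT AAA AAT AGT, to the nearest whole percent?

Scanning the sequence gives G=2, T=3, A=7, C=0.
G+C = 2 + 0 = 2 out of 12 bases
%GC = 2/12 × 100 = 16.67% ≈ 17%

17%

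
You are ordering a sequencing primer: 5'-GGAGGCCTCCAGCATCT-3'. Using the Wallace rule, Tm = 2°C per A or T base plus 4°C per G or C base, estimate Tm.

56°C

Counting bases: C=6, A=3, G=5, T=3
AT pairs contribute 6, GC pairs contribute 11.
Tm = 2(6) + 4(11) = 12 + 44 = 56°C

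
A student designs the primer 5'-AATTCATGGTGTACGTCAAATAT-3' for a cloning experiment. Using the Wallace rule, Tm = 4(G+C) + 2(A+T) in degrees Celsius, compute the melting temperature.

Base counts: T=8, G=4, A=8, C=3
AT pairs contribute 16, GC pairs contribute 7.
Tm = 4·7 + 2·16 = 28 + 32 = 60°C

60°C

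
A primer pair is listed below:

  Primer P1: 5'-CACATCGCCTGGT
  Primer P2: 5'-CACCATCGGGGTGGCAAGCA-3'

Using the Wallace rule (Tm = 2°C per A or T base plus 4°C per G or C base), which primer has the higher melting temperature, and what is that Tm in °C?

Primer P1: A+T=5, G+C=8 → Tm = 2(5)+4(8) = 42°C
Primer P2: A+T=7, G+C=13 → Tm = 2(7)+4(13) = 66°C
42°C vs 66°C → primer P2 is higher.

Primer P2, 66°C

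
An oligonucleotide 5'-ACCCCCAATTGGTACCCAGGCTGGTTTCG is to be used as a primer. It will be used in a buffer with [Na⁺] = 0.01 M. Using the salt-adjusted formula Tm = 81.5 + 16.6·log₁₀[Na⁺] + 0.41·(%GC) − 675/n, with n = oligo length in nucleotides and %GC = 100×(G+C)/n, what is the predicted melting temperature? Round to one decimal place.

49.1°C

Length n = 29. A=5, T=7, G=7, C=10
G+C = 17, so %GC = 17/29 × 100 = 58.621%
Salt term: 16.6 × (-2) = -33.2
GC term: 0.41 × 58.621 = 24.035; length term: −675/29 = −23.276
Tm = 81.5 + (-33.2) + 24.035 − 23.276 = 49.059 → 49.1°C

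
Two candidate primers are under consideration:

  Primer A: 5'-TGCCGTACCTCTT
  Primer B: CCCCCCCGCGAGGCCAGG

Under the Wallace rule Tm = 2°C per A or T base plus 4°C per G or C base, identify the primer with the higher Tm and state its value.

Primer A: A+T=6, G+C=7 → Tm = 2(6)+4(7) = 40°C
Primer B: A+T=2, G+C=16 → Tm = 2(2)+4(16) = 68°C
40°C vs 68°C → primer B is higher.

Primer B, 68°C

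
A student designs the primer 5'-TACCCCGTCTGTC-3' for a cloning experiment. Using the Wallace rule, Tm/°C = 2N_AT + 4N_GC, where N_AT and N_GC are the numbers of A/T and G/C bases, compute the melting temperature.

42°C

C=6, G=2, T=4, A=1
A+T = 5, G+C = 8
Tm = 2(5) + 4(8) = 10 + 32 = 42°C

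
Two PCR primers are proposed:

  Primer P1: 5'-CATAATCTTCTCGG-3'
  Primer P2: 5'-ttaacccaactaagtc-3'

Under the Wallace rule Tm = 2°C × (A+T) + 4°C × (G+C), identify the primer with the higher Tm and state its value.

Primer P1: A+T=8, G+C=6 → Tm = 2(8)+4(6) = 40°C
Primer P2: A+T=10, G+C=6 → Tm = 2(10)+4(6) = 44°C
40°C vs 44°C → primer P2 is higher.

Primer P2, 44°C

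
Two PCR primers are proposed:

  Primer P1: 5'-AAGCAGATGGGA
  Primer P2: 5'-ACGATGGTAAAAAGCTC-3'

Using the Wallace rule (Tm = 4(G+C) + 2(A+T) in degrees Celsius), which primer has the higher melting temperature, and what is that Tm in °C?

Primer P1: A+T=6, G+C=6 → Tm = 2(6)+4(6) = 36°C
Primer P2: A+T=10, G+C=7 → Tm = 2(10)+4(7) = 48°C
36°C vs 48°C → primer P2 is higher.

Primer P2, 48°C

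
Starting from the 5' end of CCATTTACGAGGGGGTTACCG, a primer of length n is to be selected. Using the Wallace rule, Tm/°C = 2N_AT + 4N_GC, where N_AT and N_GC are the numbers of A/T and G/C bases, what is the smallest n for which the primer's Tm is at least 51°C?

n = 17

First 16 bases: CCATTTACGAGGGGGT → Tm = 50°C (< 51°C)
First 17 bases: CCATTTACGAGGGGGTT → Tm = 52°C (≥ 51°C)
Each additional base adds 2°C (A/T) or 4°C (G/C), so Tm is non-decreasing in n; n = 17 is the first length to reach 51°C.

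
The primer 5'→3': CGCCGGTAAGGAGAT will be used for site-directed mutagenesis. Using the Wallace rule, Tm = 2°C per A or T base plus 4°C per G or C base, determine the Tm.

Base counts: G=6, A=4, C=3, T=2
A+T = 6, G+C = 9
Tm = 4·9 + 2·6 = 36 + 12 = 48°C

48°C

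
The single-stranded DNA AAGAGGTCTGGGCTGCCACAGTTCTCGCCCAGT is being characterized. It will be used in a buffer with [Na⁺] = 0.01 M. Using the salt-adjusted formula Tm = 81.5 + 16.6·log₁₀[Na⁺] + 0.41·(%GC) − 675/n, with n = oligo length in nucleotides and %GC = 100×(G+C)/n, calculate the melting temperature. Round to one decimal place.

52.7°C

Length n = 33. Base counts: G=10, C=10, A=6, T=7
G+C = 20, so %GC = 20/33 × 100 = 60.606%
Salt term: 16.6 × (-2) = -33.2
GC term: 0.41 × 60.606 = 24.848; length term: −675/33 = −20.455
Tm = 81.5 + (-33.2) + 24.848 − 20.455 = 52.693 → 52.7°C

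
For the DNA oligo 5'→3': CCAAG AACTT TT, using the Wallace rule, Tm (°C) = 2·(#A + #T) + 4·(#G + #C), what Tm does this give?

Base counts: C=3, T=4, A=4, G=1
AT pairs contribute 8, GC pairs contribute 4.
Tm = 4·4 + 2·8 = 16 + 16 = 32°C

32°C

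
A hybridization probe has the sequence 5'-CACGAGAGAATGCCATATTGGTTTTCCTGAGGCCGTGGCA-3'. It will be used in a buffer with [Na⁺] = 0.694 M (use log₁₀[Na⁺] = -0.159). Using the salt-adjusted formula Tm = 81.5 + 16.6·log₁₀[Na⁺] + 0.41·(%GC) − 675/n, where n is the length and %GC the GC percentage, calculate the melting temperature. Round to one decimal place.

83.5°C

Length n = 40. C=9, T=10, G=12, A=9
G+C = 21, so %GC = 21/40 × 100 = 52.5%
Salt term: 16.6 × (-0.159) = -2.639
GC term: 0.41 × 52.5 = 21.525; length term: −675/40 = −16.875
Tm = 81.5 + (-2.639) + 21.525 − 16.875 = 83.511 → 83.5°C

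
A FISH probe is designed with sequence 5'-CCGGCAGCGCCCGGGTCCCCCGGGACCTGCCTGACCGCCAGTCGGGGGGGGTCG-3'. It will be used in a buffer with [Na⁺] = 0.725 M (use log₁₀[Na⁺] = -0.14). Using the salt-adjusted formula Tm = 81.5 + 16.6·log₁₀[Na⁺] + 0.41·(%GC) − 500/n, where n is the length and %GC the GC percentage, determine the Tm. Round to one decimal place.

104.1°C

Length n = 54. Base counts: G=23, A=4, T=5, C=22
G+C = 45, so %GC = 45/54 × 100 = 83.333%
Salt term: 16.6 × (-0.14) = -2.324
GC term: 0.41 × 83.333 = 34.167; length term: −500/54 = −9.259
Tm = 81.5 + (-2.324) + 34.167 − 9.259 = 104.084 → 104.1°C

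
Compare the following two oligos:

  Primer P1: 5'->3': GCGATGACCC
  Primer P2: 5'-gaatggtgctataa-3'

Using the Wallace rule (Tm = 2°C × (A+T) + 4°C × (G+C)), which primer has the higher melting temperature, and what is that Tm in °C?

Primer P1: A+T=3, G+C=7 → Tm = 2(3)+4(7) = 34°C
Primer P2: A+T=9, G+C=5 → Tm = 2(9)+4(5) = 38°C
34°C vs 38°C → primer P2 is higher.

Primer P2, 38°C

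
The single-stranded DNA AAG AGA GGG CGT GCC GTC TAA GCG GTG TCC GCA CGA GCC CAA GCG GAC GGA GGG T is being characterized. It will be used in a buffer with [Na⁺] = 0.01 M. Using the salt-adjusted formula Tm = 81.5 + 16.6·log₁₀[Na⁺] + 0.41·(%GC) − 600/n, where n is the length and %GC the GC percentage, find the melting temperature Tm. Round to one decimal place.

Length n = 55. Counting bases: G=23, C=14, T=6, A=12
G+C = 37, so %GC = 37/55 × 100 = 67.273%
Salt term: 16.6 × (-2) = -33.2
GC term: 0.41 × 67.273 = 27.582; length term: −600/55 = −10.909
Tm = 81.5 + (-33.2) + 27.582 − 10.909 = 64.973 → 65.0°C

65.0°C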